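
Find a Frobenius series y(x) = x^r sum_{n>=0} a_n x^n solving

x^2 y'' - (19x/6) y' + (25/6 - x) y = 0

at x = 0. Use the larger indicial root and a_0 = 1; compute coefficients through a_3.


Write in Frobenius form y'' + (p(x)/x) y' + (q(x)/x^2) y = 0:
  p(x) = -19/6,  q(x) = 25/6 - x.
Indicial equation: r(r-1) + (-19/6) r + (25/6) = 0 -> roots r_1 = 5/2, r_2 = 5/3.
Take r = r_1 = 5/2. Let y(x) = x^r sum_{n>=0} a_n x^n with a_0 = 1.
Substitute y = x^r sum a_n x^n and match x^{r+n}. The recurrence is
  D(n) a_n - 1 a_{n-1} = 0,  where D(n) = (r+n)(r+n-1) + (-19/6)(r+n) + (25/6).
  a_n = 1 / D(n) * a_{n-1}.
Since the indicial polynomial factors as (r - r_1)(r - r_2), D(n) = (r_1 + n - r_1)(r_1 + n - r_2) = n(n + 5/6).
Evaluating step by step (a_0 = 1):
  n = 1: D(1) = 1(1 + 5/6) = 11/6; numerator = 1(1) = 1; a_1 = (1)/(11/6) = 6/11
  n = 2: D(2) = 2(2 + 5/6) = 17/3; numerator = 1(6/11) = 6/11; a_2 = (6/11)/(17/3) = 18/187
  n = 3: D(3) = 3(3 + 5/6) = 23/2; numerator = 1(18/187) = 18/187; a_3 = (18/187)/(23/2) = 36/4301

r = 5/2; a_0 = 1; a_1 = 6/11; a_2 = 18/187; a_3 = 36/4301


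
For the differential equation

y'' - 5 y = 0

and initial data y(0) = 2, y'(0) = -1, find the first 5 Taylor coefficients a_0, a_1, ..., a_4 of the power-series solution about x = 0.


Ansatz: y(x) = sum_{n>=0} a_n x^n, so y'(x) = sum_{n>=1} n a_n x^(n-1) and y''(x) = sum_{n>=2} n(n-1) a_n x^(n-2).
Substitute into P(x) y'' + Q(x) y' + R(x) y = 0 with P(x) = 1, Q(x) = 0, R(x) = -5, and match powers of x.
Initial conditions: a_0 = 2, a_1 = -1.
Setting the coefficient of each power of x to zero and solving order by order (substituting the coefficients already found):
  x^0: 2 a_2 - 5 a_0 = 0  ->  2 a_2 = 5 a_0 = 10  ->  a_2 = 5
  x^1: 6 a_3 - 5 a_1 = 0  ->  6 a_3 = 5 a_1 = -5  ->  a_3 = -5/6
  x^2: 12 a_4 - 5 a_2 = 0  ->  12 a_4 = 5 a_2 = 25  ->  a_4 = 25/12
Truncated series: y(x) = 2 - x + 5 x^2 - (5/6) x^3 + (25/12) x^4 + O(x^5).

a_0 = 2; a_1 = -1; a_2 = 5; a_3 = -5/6; a_4 = 25/12


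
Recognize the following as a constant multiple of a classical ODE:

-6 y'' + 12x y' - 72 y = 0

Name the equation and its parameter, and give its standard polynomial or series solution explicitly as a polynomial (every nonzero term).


All three coefficients share the factor -6; dividing through by -6 gives  y'' - 2x y' + 12 y = 0.
This matches the Hermite equation y'' - 2x y' + 2n y = 0 with 2n = 12, so n = 6; the polynomial solution is H_6(x).
With y = sum_k a_k x^k, matching x^k gives (k+2)(k+1) a_{k+2} = 2(k - n) a_k = 2(k - 6) a_k. The right side vanishes at k = 6, so the series with the parity of 6 terminates at degree 6.
Standard normalization: leading coefficient of H_n is 2^n, so a_6 = 2^6 = 64. Work downward with a_k = (k+1)(k+2) a_{k+2} / (2(k - n)):
  a_4 = (5)(6)(64) / (2(4 - 6)) = 1920/(-4) = -480
  a_2 = (3)(4)(-480) / (2(2 - 6)) = -5760/(-8) = 720
  a_0 = (1)(2)(720) / (2(0 - 6)) = 1440/(-12) = -120
Hence H_6(x) = 64 x^6 - 480 x^4 + 720 x^2 - 120.

H_6(x); series = 64 x^6 - 480 x^4 + 720 x^2 - 120


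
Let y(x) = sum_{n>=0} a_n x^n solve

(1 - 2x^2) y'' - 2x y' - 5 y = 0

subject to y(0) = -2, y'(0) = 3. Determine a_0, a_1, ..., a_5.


Ansatz: y(x) = sum_{n>=0} a_n x^n, so y'(x) = sum_{n>=1} n a_n x^(n-1) and y''(x) = sum_{n>=2} n(n-1) a_n x^(n-2).
Substitute into P(x) y'' + Q(x) y' + R(x) y = 0 with P(x) = 1 - 2x^2, Q(x) = -2x, R(x) = -5, and match powers of x.
Initial conditions: a_0 = -2, a_1 = 3.
Setting the coefficient of each power of x to zero and solving order by order (substituting the coefficients already found):
  x^0: 2 a_2 - 5 a_0 = 0  ->  2 a_2 = 5 a_0 = -10  ->  a_2 = -5
  x^1: 6 a_3 - 7 a_1 = 0  ->  6 a_3 = 7 a_1 = 21  ->  a_3 = 7/2
  x^2: 12 a_4 - 13 a_2 = 0  ->  12 a_4 = 13 a_2 = -65  ->  a_4 = -65/12
  x^3: 20 a_5 - 23 a_3 = 0  ->  20 a_5 = 23 a_3 = 161/2  ->  a_5 = 161/40
Truncated series: y(x) = -2 + 3 x - 5 x^2 + (7/2) x^3 - (65/12) x^4 + (161/40) x^5 + O(x^6).

a_0 = -2; a_1 = 3; a_2 = -5; a_3 = 7/2; a_4 = -65/12; a_5 = 161/40


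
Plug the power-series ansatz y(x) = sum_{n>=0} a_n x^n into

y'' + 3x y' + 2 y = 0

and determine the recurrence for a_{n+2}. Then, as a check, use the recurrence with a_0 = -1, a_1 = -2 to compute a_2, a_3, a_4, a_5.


Substitute y = sum_n a_n x^n.
y''(x) has coefficient (n+2)(n+1) a_{n+2} at x^n;
3 x y'(x) has coefficient 3 n a_n at x^n (shift);
2 y(x) has coefficient 2 a_n at x^n.
Matching x^n: (n+2)(n+1) a_{n+2} + (3n + 2) a_n = 0.
Thus a_{n+2} = (-3n - 2) / ((n+1)(n+2)) * a_n.

Check with a_0 = -1, a_1 = -2 (apply the recurrence for n = 0, 1, 2, 3): a_0 = -1, a_1 = -2, a_2 = 1, a_3 = 5/3, a_4 = -2/3, a_5 = -11/12.

a_(n+2) = (-3n - 2) / ((n+1)(n+2)) * a_n; check: a_0 = -1, a_1 = -2, a_2 = 1, a_3 = 5/3, a_4 = -2/3, a_5 = -11/12


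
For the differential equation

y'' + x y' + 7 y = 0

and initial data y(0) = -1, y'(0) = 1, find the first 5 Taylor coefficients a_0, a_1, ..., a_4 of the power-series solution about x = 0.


Ansatz: y(x) = sum_{n>=0} a_n x^n, so y'(x) = sum_{n>=1} n a_n x^(n-1) and y''(x) = sum_{n>=2} n(n-1) a_n x^(n-2).
Substitute into P(x) y'' + Q(x) y' + R(x) y = 0 with P(x) = 1, Q(x) = x, R(x) = 7, and match powers of x.
Initial conditions: a_0 = -1, a_1 = 1.
Setting the coefficient of each power of x to zero and solving order by order (substituting the coefficients already found):
  x^0: 2 a_2 + 7 a_0 = 0  ->  2 a_2 = -7 a_0 = 7  ->  a_2 = 7/2
  x^1: 6 a_3 + 8 a_1 = 0  ->  6 a_3 = -8 a_1 = -8  ->  a_3 = -4/3
  x^2: 12 a_4 + 9 a_2 = 0  ->  12 a_4 = -9 a_2 = -63/2  ->  a_4 = -21/8
Truncated series: y(x) = -1 + x + (7/2) x^2 - (4/3) x^3 - (21/8) x^4 + O(x^5).

a_0 = -1; a_1 = 1; a_2 = 7/2; a_3 = -4/3; a_4 = -21/8


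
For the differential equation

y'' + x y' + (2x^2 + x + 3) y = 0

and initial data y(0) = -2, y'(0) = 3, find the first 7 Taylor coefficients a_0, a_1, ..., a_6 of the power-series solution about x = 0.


Ansatz: y(x) = sum_{n>=0} a_n x^n, so y'(x) = sum_{n>=1} n a_n x^(n-1) and y''(x) = sum_{n>=2} n(n-1) a_n x^(n-2).
Substitute into P(x) y'' + Q(x) y' + R(x) y = 0 with P(x) = 1, Q(x) = x, R(x) = 2x^2 + x + 3, and match powers of x.
Initial conditions: a_0 = -2, a_1 = 3.
Setting the coefficient of each power of x to zero and solving order by order (substituting the coefficients already found):
  x^0: 2 a_2 + 3 a_0 = 0  ->  2 a_2 = -3 a_0 = 6  ->  a_2 = 3
  x^1: 6 a_3 + 4 a_1 + a_0 = 0  ->  6 a_3 = -4 a_1 - a_0 = -10  ->  a_3 = -5/3
  x^2: 12 a_4 + 5 a_2 + a_1 + 2 a_0 = 0  ->  12 a_4 = -5 a_2 - a_1 - 2 a_0 = -14  ->  a_4 = -7/6
  x^3: 20 a_5 + 6 a_3 + a_2 + 2 a_1 = 0  ->  20 a_5 = -6 a_3 - a_2 - 2 a_1 = 1  ->  a_5 = 1/20
  x^4: 30 a_6 + 7 a_4 + a_3 + 2 a_2 = 0  ->  30 a_6 = -7 a_4 - a_3 - 2 a_2 = 23/6  ->  a_6 = 23/180
Truncated series: y(x) = -2 + 3 x + 3 x^2 - (5/3) x^3 - (7/6) x^4 + (1/20) x^5 + (23/180) x^6 + O(x^7).

a_0 = -2; a_1 = 3; a_2 = 3; a_3 = -5/3; a_4 = -7/6; a_5 = 1/20; a_6 = 23/180


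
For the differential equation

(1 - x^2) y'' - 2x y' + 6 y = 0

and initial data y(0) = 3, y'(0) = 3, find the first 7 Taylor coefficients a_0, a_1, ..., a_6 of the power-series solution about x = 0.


Ansatz: y(x) = sum_{n>=0} a_n x^n, so y'(x) = sum_{n>=1} n a_n x^(n-1) and y''(x) = sum_{n>=2} n(n-1) a_n x^(n-2).
Substitute into P(x) y'' + Q(x) y' + R(x) y = 0 with P(x) = 1 - x^2, Q(x) = -2x, R(x) = 6, and match powers of x.
Initial conditions: a_0 = 3, a_1 = 3.
Setting the coefficient of each power of x to zero and solving order by order (substituting the coefficients already found):
  x^0: 2 a_2 + 6 a_0 = 0  ->  2 a_2 = -6 a_0 = -18  ->  a_2 = -9
  x^1: 6 a_3 + 4 a_1 = 0  ->  6 a_3 = -4 a_1 = -12  ->  a_3 = -2
  x^2: 12 a_4 = 0  ->  a_4 = 0
  x^3: 20 a_5 - 6 a_3 = 0  ->  20 a_5 = 6 a_3 = -12  ->  a_5 = -3/5
  x^4: 30 a_6 - 14 a_4 = 0  ->  30 a_6 = 14 a_4 = 0  ->  a_6 = 0
Truncated series: y(x) = 3 + 3 x - 9 x^2 - 2 x^3 - (3/5) x^5 + O(x^7).

a_0 = 3; a_1 = 3; a_2 = -9; a_3 = -2; a_4 = 0; a_5 = -3/5; a_6 = 0


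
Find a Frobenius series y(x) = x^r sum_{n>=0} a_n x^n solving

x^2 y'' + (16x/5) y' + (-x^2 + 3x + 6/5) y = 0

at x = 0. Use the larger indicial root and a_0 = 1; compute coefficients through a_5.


Write in Frobenius form y'' + (p(x)/x) y' + (q(x)/x^2) y = 0:
  p(x) = 16/5,  q(x) = -x^2 + 3x + 6/5.
Indicial equation: r(r-1) + (16/5) r + (6/5) = 0 -> roots r_1 = -1, r_2 = -6/5.
Take r = r_1 = -1. Let y(x) = x^r sum_{n>=0} a_n x^n with a_0 = 1.
Substitute y = x^r sum a_n x^n and match x^{r+n}. The recurrence is
  D(n) a_n + 3 a_{n-1} - 1 a_{n-2} = 0,  where D(n) = (r+n)(r+n-1) + (16/5)(r+n) + (6/5).
  a_n = [-3 a_{n-1} + 1 a_{n-2}] / D(n).
Since the indicial polynomial factors as (r - r_1)(r - r_2), D(n) = (r_1 + n - r_1)(r_1 + n - r_2) = n(n + 1/5).
Evaluating step by step (a_0 = 1):
  n = 1: D(1) = 1(1 + 1/5) = 6/5; numerator = -3(1) = -3; a_1 = (-3)/(6/5) = -5/2
  n = 2: D(2) = 2(2 + 1/5) = 22/5; numerator = -3(-5/2) + 1(1) = 17/2; a_2 = (17/2)/(22/5) = 85/44
  n = 3: D(3) = 3(3 + 1/5) = 48/5; numerator = -3(85/44) + 1(-5/2) = -365/44; a_3 = (-365/44)/(48/5) = -1825/2112
  n = 4: D(4) = 4(4 + 1/5) = 84/5; numerator = -3(-1825/2112) + 1(85/44) = 3185/704; a_4 = (3185/704)/(84/5) = 2275/8448
  n = 5: D(5) = 5(5 + 1/5) = 26; numerator = -3(2275/8448) + 1(-1825/2112) = -14125/8448; a_5 = (-14125/8448)/(26) = -14125/219648

r = -1; a_0 = 1; a_1 = -5/2; a_2 = 85/44; a_3 = -1825/2112; a_4 = 2275/8448; a_5 = -14125/219648


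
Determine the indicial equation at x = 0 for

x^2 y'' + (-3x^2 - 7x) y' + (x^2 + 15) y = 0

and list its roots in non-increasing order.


Divide by x^2 to reach normal form y'' + P_1(x) y' + P_2(x) y = 0 with P_1(x) = -3 - 7/x and P_2(x) = 1 + 15/x^2.
x = 0 is a singular point because the y'-coefficient -3 - 7/x has a pole at x = 0 and the y-coefficient 1 + 15/x^2 has a pole at x = 0.
It is a regular singular point because x P_1(x) = p(x) = -3x - 7 and x^2 P_2(x) = q(x) = x^2 + 15 are polynomials, hence analytic at x = 0.
p(0) = -7,  q(0) = 15.
Indicial equation: r(r-1) + p(0) r + q(0) = 0, i.e. r^2 + (p(0) - 1) r + q(0) = 0, i.e. r^2 - 8 r + 15 = 0.
Discriminant: (-8)^2 - 4(15) = 4, so r = (8 ± 2)/2.
Solving: r_1 = 5, r_2 = 3.

indicial: r^2 - 8 r + 15 = 0; roots r_1 = 5, r_2 = 3


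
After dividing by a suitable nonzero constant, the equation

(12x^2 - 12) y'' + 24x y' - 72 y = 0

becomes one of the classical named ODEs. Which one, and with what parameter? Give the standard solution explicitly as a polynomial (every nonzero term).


All three coefficients share the factor -12; dividing through by -12 gives  (1 - x^2) y'' - 2x y' + 6 y = 0.
This matches the Legendre equation (1 - x^2) y'' - 2x y' + n(n+1) y = 0 (note the -2x y' term) with n(n+1) = 6, so n = 2; the polynomial solution is P_2(x).
With y = sum_k a_k x^k, matching x^k gives (k+2)(k+1) a_{k+2} = [k(k+1) - n(n+1)] a_k = (k - 2)(k + 3) a_k. The right side vanishes at k = 2, so the series with the parity of 2 terminates at degree 2.
Standard normalization (P_n(1) = 1): leading coefficient (2n)!/(2^n (n!)^2) = 24/(4*4) = 3/2, so a_2 = 3/2. Work downward with a_k = (k+1)(k+2) a_{k+2} / ((k - 2)(k + 3)):
  a_0 = (1)(2)(3/2) / ((0 - 2)(0 + 3)) = 3/(-6) = -1/2
Hence P_2(x) = 3 x^2/2 - 1/2.

P_2(x); series = 3 x^2/2 - 1/2


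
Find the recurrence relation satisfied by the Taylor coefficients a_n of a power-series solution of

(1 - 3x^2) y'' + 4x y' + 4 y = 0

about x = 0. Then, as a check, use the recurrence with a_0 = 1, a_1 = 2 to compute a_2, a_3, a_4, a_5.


Substitute y = sum_n a_n x^n.
(1 - 3 x^2) y'' contributes (n+2)(n+1) a_{n+2} - 3 n(n-1) a_n at x^n.
4 x y'(x) contributes 4 n a_n at x^n.
4 y(x) contributes 4 a_n at x^n.
Matching x^n: (n+2)(n+1) a_{n+2} + (-3 n(n-1) + 4 n + 4) a_n = 0.
Thus a_{n+2} = (3 n(n-1) - 4 n - 4) / ((n+1)(n+2)) * a_n.

Check with a_0 = 1, a_1 = 2 (apply the recurrence for n = 0, 1, 2, 3): a_0 = 1, a_1 = 2, a_2 = -2, a_3 = -8/3, a_4 = 1, a_5 = -4/15.

a_(n+2) = (3 n(n-1) - 4 n - 4) / ((n+1)(n+2)) * a_n; check: a_0 = 1, a_1 = 2, a_2 = -2, a_3 = -8/3, a_4 = 1, a_5 = -4/15


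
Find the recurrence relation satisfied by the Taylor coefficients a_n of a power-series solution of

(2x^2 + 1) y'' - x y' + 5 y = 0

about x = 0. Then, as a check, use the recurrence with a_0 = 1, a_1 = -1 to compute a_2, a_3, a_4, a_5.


Substitute y = sum_n a_n x^n.
(1 + 2 x^2) y'' contributes (n+2)(n+1) a_{n+2} + 2 n(n-1) a_n at x^n.
-x y'(x) contributes -n a_n at x^n.
5 y(x) contributes 5 a_n at x^n.
Matching x^n: (n+2)(n+1) a_{n+2} + (2 n(n-1) - n + 5) a_n = 0.
Thus a_{n+2} = (-2 n(n-1) + n - 5) / ((n+1)(n+2)) * a_n.

Check with a_0 = 1, a_1 = -1 (apply the recurrence for n = 0, 1, 2, 3): a_0 = 1, a_1 = -1, a_2 = -5/2, a_3 = 2/3, a_4 = 35/24, a_5 = -7/15.

a_(n+2) = (-2 n(n-1) + n - 5) / ((n+1)(n+2)) * a_n; check: a_0 = 1, a_1 = -1, a_2 = -5/2, a_3 = 2/3, a_4 = 35/24, a_5 = -7/15


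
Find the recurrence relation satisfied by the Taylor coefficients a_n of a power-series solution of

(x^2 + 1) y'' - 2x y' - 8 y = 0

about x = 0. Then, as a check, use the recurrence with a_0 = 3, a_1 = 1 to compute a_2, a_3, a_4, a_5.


Substitute y = sum_n a_n x^n.
(1 + 1 x^2) y'' contributes (n+2)(n+1) a_{n+2} + n(n-1) a_n at x^n.
-2 x y'(x) contributes -2 n a_n at x^n.
-8 y(x) contributes -8 a_n at x^n.
Matching x^n: (n+2)(n+1) a_{n+2} + (n(n-1) - 2 n - 8) a_n = 0.
Thus a_{n+2} = (-n(n-1) + 2 n + 8) / ((n+1)(n+2)) * a_n.

Check with a_0 = 3, a_1 = 1 (apply the recurrence for n = 0, 1, 2, 3): a_0 = 3, a_1 = 1, a_2 = 12, a_3 = 5/3, a_4 = 10, a_5 = 2/3.

a_(n+2) = (-n(n-1) + 2 n + 8) / ((n+1)(n+2)) * a_n; check: a_0 = 3, a_1 = 1, a_2 = 12, a_3 = 5/3, a_4 = 10, a_5 = 2/3


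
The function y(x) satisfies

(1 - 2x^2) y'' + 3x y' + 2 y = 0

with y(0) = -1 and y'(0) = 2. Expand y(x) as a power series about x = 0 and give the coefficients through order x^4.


Ansatz: y(x) = sum_{n>=0} a_n x^n, so y'(x) = sum_{n>=1} n a_n x^(n-1) and y''(x) = sum_{n>=2} n(n-1) a_n x^(n-2).
Substitute into P(x) y'' + Q(x) y' + R(x) y = 0 with P(x) = 1 - 2x^2, Q(x) = 3x, R(x) = 2, and match powers of x.
Initial conditions: a_0 = -1, a_1 = 2.
Setting the coefficient of each power of x to zero and solving order by order (substituting the coefficients already found):
  x^0: 2 a_2 + 2 a_0 = 0  ->  2 a_2 = -2 a_0 = 2  ->  a_2 = 1
  x^1: 6 a_3 + 5 a_1 = 0  ->  6 a_3 = -5 a_1 = -10  ->  a_3 = -5/3
  x^2: 12 a_4 + 4 a_2 = 0  ->  12 a_4 = -4 a_2 = -4  ->  a_4 = -1/3
Truncated series: y(x) = -1 + 2 x + x^2 - (5/3) x^3 - (1/3) x^4 + O(x^5).

a_0 = -1; a_1 = 2; a_2 = 1; a_3 = -5/3; a_4 = -1/3


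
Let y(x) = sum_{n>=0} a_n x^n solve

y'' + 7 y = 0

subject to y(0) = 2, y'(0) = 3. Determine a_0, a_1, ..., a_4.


Ansatz: y(x) = sum_{n>=0} a_n x^n, so y'(x) = sum_{n>=1} n a_n x^(n-1) and y''(x) = sum_{n>=2} n(n-1) a_n x^(n-2).
Substitute into P(x) y'' + Q(x) y' + R(x) y = 0 with P(x) = 1, Q(x) = 0, R(x) = 7, and match powers of x.
Initial conditions: a_0 = 2, a_1 = 3.
Setting the coefficient of each power of x to zero and solving order by order (substituting the coefficients already found):
  x^0: 2 a_2 + 7 a_0 = 0  ->  2 a_2 = -7 a_0 = -14  ->  a_2 = -7
  x^1: 6 a_3 + 7 a_1 = 0  ->  6 a_3 = -7 a_1 = -21  ->  a_3 = -7/2
  x^2: 12 a_4 + 7 a_2 = 0  ->  12 a_4 = -7 a_2 = 49  ->  a_4 = 49/12
Truncated series: y(x) = 2 + 3 x - 7 x^2 - (7/2) x^3 + (49/12) x^4 + O(x^5).

a_0 = 2; a_1 = 3; a_2 = -7; a_3 = -7/2; a_4 = 49/12


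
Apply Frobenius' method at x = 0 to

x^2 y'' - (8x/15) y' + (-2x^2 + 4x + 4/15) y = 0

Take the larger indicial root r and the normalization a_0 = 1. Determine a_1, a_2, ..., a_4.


Write in Frobenius form y'' + (p(x)/x) y' + (q(x)/x^2) y = 0:
  p(x) = -8/15,  q(x) = -2x^2 + 4x + 4/15.
Indicial equation: r(r-1) + (-8/15) r + (4/15) = 0 -> roots r_1 = 4/3, r_2 = 1/5.
Take r = r_1 = 4/3. Let y(x) = x^r sum_{n>=0} a_n x^n with a_0 = 1.
Substitute y = x^r sum a_n x^n and match x^{r+n}. The recurrence is
  D(n) a_n + 4 a_{n-1} - 2 a_{n-2} = 0,  where D(n) = (r+n)(r+n-1) + (-8/15)(r+n) + (4/15).
  a_n = [-4 a_{n-1} + 2 a_{n-2}] / D(n).
Since the indicial polynomial factors as (r - r_1)(r - r_2), D(n) = (r_1 + n - r_1)(r_1 + n - r_2) = n(n + 17/15).
Evaluating step by step (a_0 = 1):
  n = 1: D(1) = 1(1 + 17/15) = 32/15; numerator = -4(1) = -4; a_1 = (-4)/(32/15) = -15/8
  n = 2: D(2) = 2(2 + 17/15) = 94/15; numerator = -4(-15/8) + 2(1) = 19/2; a_2 = (19/2)/(94/15) = 285/188
  n = 3: D(3) = 3(3 + 17/15) = 62/5; numerator = -4(285/188) + 2(-15/8) = -1845/188; a_3 = (-1845/188)/(62/5) = -9225/11656
  n = 4: D(4) = 4(4 + 17/15) = 308/15; numerator = -4(-9225/11656) + 2(285/188) = 9030/1457; a_4 = (9030/1457)/(308/15) = 9675/32054

r = 4/3; a_0 = 1; a_1 = -15/8; a_2 = 285/188; a_3 = -9225/11656; a_4 = 9675/32054


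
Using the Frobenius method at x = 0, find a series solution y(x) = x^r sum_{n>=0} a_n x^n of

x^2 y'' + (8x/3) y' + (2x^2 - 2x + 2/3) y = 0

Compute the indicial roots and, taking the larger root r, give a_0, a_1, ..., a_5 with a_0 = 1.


Write in Frobenius form y'' + (p(x)/x) y' + (q(x)/x^2) y = 0:
  p(x) = 8/3,  q(x) = 2x^2 - 2x + 2/3.
Indicial equation: r(r-1) + (8/3) r + (2/3) = 0 -> roots r_1 = -2/3, r_2 = -1.
Take r = r_1 = -2/3. Let y(x) = x^r sum_{n>=0} a_n x^n with a_0 = 1.
Substitute y = x^r sum a_n x^n and match x^{r+n}. The recurrence is
  D(n) a_n - 2 a_{n-1} + 2 a_{n-2} = 0,  where D(n) = (r+n)(r+n-1) + (8/3)(r+n) + (2/3).
  a_n = [2 a_{n-1} - 2 a_{n-2}] / D(n).
Since the indicial polynomial factors as (r - r_1)(r - r_2), D(n) = (r_1 + n - r_1)(r_1 + n - r_2) = n(n + 1/3).
Evaluating step by step (a_0 = 1):
  n = 1: D(1) = 1(1 + 1/3) = 4/3; numerator = 2(1) = 2; a_1 = (2)/(4/3) = 3/2
  n = 2: D(2) = 2(2 + 1/3) = 14/3; numerator = 2(3/2) - 2(1) = 1; a_2 = (1)/(14/3) = 3/14
  n = 3: D(3) = 3(3 + 1/3) = 10; numerator = 2(3/14) - 2(3/2) = -18/7; a_3 = (-18/7)/(10) = -9/35
  n = 4: D(4) = 4(4 + 1/3) = 52/3; numerator = 2(-9/35) - 2(3/14) = -33/35; a_4 = (-33/35)/(52/3) = -99/1820
  n = 5: D(5) = 5(5 + 1/3) = 80/3; numerator = 2(-99/1820) - 2(-9/35) = 369/910; a_5 = (369/910)/(80/3) = 1107/72800

r = -2/3; a_0 = 1; a_1 = 3/2; a_2 = 3/14; a_3 = -9/35; a_4 = -99/1820; a_5 = 1107/72800


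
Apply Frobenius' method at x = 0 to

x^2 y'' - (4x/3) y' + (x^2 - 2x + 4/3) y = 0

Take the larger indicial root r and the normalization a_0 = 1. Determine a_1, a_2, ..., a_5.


Write in Frobenius form y'' + (p(x)/x) y' + (q(x)/x^2) y = 0:
  p(x) = -4/3,  q(x) = x^2 - 2x + 4/3.
Indicial equation: r(r-1) + (-4/3) r + (4/3) = 0 -> roots r_1 = 4/3, r_2 = 1.
Take r = r_1 = 4/3. Let y(x) = x^r sum_{n>=0} a_n x^n with a_0 = 1.
Substitute y = x^r sum a_n x^n and match x^{r+n}. The recurrence is
  D(n) a_n - 2 a_{n-1} + 1 a_{n-2} = 0,  where D(n) = (r+n)(r+n-1) + (-4/3)(r+n) + (4/3).
  a_n = [2 a_{n-1} - 1 a_{n-2}] / D(n).
Since the indicial polynomial factors as (r - r_1)(r - r_2), D(n) = (r_1 + n - r_1)(r_1 + n - r_2) = n(n + 1/3).
Evaluating step by step (a_0 = 1):
  n = 1: D(1) = 1(1 + 1/3) = 4/3; numerator = 2(1) = 2; a_1 = (2)/(4/3) = 3/2
  n = 2: D(2) = 2(2 + 1/3) = 14/3; numerator = 2(3/2) - 1(1) = 2; a_2 = (2)/(14/3) = 3/7
  n = 3: D(3) = 3(3 + 1/3) = 10; numerator = 2(3/7) - 1(3/2) = -9/14; a_3 = (-9/14)/(10) = -9/140
  n = 4: D(4) = 4(4 + 1/3) = 52/3; numerator = 2(-9/140) - 1(3/7) = -39/70; a_4 = (-39/70)/(52/3) = -9/280
  n = 5: D(5) = 5(5 + 1/3) = 80/3; numerator = 2(-9/280) - 1(-9/140) = 0; a_5 = (0)/(80/3) = 0

r = 4/3; a_0 = 1; a_1 = 3/2; a_2 = 3/7; a_3 = -9/140; a_4 = -9/280; a_5 = 0


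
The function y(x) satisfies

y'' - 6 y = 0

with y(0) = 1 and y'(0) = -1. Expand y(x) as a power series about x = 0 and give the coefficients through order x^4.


Ansatz: y(x) = sum_{n>=0} a_n x^n, so y'(x) = sum_{n>=1} n a_n x^(n-1) and y''(x) = sum_{n>=2} n(n-1) a_n x^(n-2).
Substitute into P(x) y'' + Q(x) y' + R(x) y = 0 with P(x) = 1, Q(x) = 0, R(x) = -6, and match powers of x.
Initial conditions: a_0 = 1, a_1 = -1.
Setting the coefficient of each power of x to zero and solving order by order (substituting the coefficients already found):
  x^0: 2 a_2 - 6 a_0 = 0  ->  2 a_2 = 6 a_0 = 6  ->  a_2 = 3
  x^1: 6 a_3 - 6 a_1 = 0  ->  6 a_3 = 6 a_1 = -6  ->  a_3 = -1
  x^2: 12 a_4 - 6 a_2 = 0  ->  12 a_4 = 6 a_2 = 18  ->  a_4 = 3/2
Truncated series: y(x) = 1 - x + 3 x^2 - x^3 + (3/2) x^4 + O(x^5).

a_0 = 1; a_1 = -1; a_2 = 3; a_3 = -1; a_4 = 3/2


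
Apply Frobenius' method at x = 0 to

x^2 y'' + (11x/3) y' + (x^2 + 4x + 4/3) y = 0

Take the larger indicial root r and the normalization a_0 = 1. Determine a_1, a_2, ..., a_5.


Write in Frobenius form y'' + (p(x)/x) y' + (q(x)/x^2) y = 0:
  p(x) = 11/3,  q(x) = x^2 + 4x + 4/3.
Indicial equation: r(r-1) + (11/3) r + (4/3) = 0 -> roots r_1 = -2/3, r_2 = -2.
Take r = r_1 = -2/3. Let y(x) = x^r sum_{n>=0} a_n x^n with a_0 = 1.
Substitute y = x^r sum a_n x^n and match x^{r+n}. The recurrence is
  D(n) a_n + 4 a_{n-1} + 1 a_{n-2} = 0,  where D(n) = (r+n)(r+n-1) + (11/3)(r+n) + (4/3).
  a_n = [-4 a_{n-1} - 1 a_{n-2}] / D(n).
Since the indicial polynomial factors as (r - r_1)(r - r_2), D(n) = (r_1 + n - r_1)(r_1 + n - r_2) = n(n + 4/3).
Evaluating step by step (a_0 = 1):
  n = 1: D(1) = 1(1 + 4/3) = 7/3; numerator = -4(1) = -4; a_1 = (-4)/(7/3) = -12/7
  n = 2: D(2) = 2(2 + 4/3) = 20/3; numerator = -4(-12/7) - 1(1) = 41/7; a_2 = (41/7)/(20/3) = 123/140
  n = 3: D(3) = 3(3 + 4/3) = 13; numerator = -4(123/140) - 1(-12/7) = -9/5; a_3 = (-9/5)/(13) = -9/65
  n = 4: D(4) = 4(4 + 4/3) = 64/3; numerator = -4(-9/65) - 1(123/140) = -591/1820; a_4 = (-591/1820)/(64/3) = -1773/116480
  n = 5: D(5) = 5(5 + 4/3) = 95/3; numerator = -4(-1773/116480) - 1(-9/65) = 1161/5824; a_5 = (1161/5824)/(95/3) = 3483/553280

r = -2/3; a_0 = 1; a_1 = -12/7; a_2 = 123/140; a_3 = -9/65; a_4 = -1773/116480; a_5 = 3483/553280


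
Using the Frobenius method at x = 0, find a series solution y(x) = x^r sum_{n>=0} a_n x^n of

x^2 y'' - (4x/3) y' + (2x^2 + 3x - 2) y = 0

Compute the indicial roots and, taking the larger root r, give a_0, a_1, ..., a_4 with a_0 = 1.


Write in Frobenius form y'' + (p(x)/x) y' + (q(x)/x^2) y = 0:
  p(x) = -4/3,  q(x) = 2x^2 + 3x - 2.
Indicial equation: r(r-1) + (-4/3) r + (-2) = 0 -> roots r_1 = 3, r_2 = -2/3.
Take r = r_1 = 3. Let y(x) = x^r sum_{n>=0} a_n x^n with a_0 = 1.
Substitute y = x^r sum a_n x^n and match x^{r+n}. The recurrence is
  D(n) a_n + 3 a_{n-1} + 2 a_{n-2} = 0,  where D(n) = (r+n)(r+n-1) + (-4/3)(r+n) + (-2).
  a_n = [-3 a_{n-1} - 2 a_{n-2}] / D(n).
Since the indicial polynomial factors as (r - r_1)(r - r_2), D(n) = (r_1 + n - r_1)(r_1 + n - r_2) = n(n + 11/3).
Evaluating step by step (a_0 = 1):
  n = 1: D(1) = 1(1 + 11/3) = 14/3; numerator = -3(1) = -3; a_1 = (-3)/(14/3) = -9/14
  n = 2: D(2) = 2(2 + 11/3) = 34/3; numerator = -3(-9/14) - 2(1) = -1/14; a_2 = (-1/14)/(34/3) = -3/476
  n = 3: D(3) = 3(3 + 11/3) = 20; numerator = -3(-3/476) - 2(-9/14) = 621/476; a_3 = (621/476)/(20) = 621/9520
  n = 4: D(4) = 4(4 + 11/3) = 92/3; numerator = -3(621/9520) - 2(-3/476) = -249/1360; a_4 = (-249/1360)/(92/3) = -747/125120

r = 3; a_0 = 1; a_1 = -9/14; a_2 = -3/476; a_3 = 621/9520; a_4 = -747/125120


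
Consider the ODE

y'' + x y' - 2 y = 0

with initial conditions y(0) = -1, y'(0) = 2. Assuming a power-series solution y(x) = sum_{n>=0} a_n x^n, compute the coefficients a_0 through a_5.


Ansatz: y(x) = sum_{n>=0} a_n x^n, so y'(x) = sum_{n>=1} n a_n x^(n-1) and y''(x) = sum_{n>=2} n(n-1) a_n x^(n-2).
Substitute into P(x) y'' + Q(x) y' + R(x) y = 0 with P(x) = 1, Q(x) = x, R(x) = -2, and match powers of x.
Initial conditions: a_0 = -1, a_1 = 2.
Setting the coefficient of each power of x to zero and solving order by order (substituting the coefficients already found):
  x^0: 2 a_2 - 2 a_0 = 0  ->  2 a_2 = 2 a_0 = -2  ->  a_2 = -1
  x^1: 6 a_3 - a_1 = 0  ->  6 a_3 = a_1 = 2  ->  a_3 = 1/3
  x^2: 12 a_4 = 0  ->  a_4 = 0
  x^3: 20 a_5 + a_3 = 0  ->  20 a_5 = -a_3 = -1/3  ->  a_5 = -1/60
Truncated series: y(x) = -1 + 2 x - x^2 + (1/3) x^3 - (1/60) x^5 + O(x^6).

a_0 = -1; a_1 = 2; a_2 = -1; a_3 = 1/3; a_4 = 0; a_5 = -1/60


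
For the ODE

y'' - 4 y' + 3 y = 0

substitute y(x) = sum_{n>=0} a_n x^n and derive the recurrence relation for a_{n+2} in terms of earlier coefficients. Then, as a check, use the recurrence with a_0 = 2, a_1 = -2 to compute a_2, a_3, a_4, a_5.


Substitute y = sum_n a_n x^n.
y''(x) has coefficient (n+2)(n+1) a_{n+2} at x^n;
-4 y'(x) has coefficient -4 (n+1) a_{n+1} at x^n;
3 y(x) has coefficient 3 a_n at x^n.
Matching x^n: (n+2)(n+1) a_{n+2} - 4 (n+1) a_{n+1} + 3 a_n = 0.
Thus a_{n+2} = [4 (n+1) a_{n+1} - 3 a_n] / ((n+1)(n+2)).

Check with a_0 = 2, a_1 = -2 (apply the recurrence for n = 0, 1, 2, 3): a_0 = 2, a_1 = -2, a_2 = -7, a_3 = -25/3, a_4 = -79/12, a_5 = -241/60.

a_(n+2) = [4 (n+1) a_(n+1) - 3 a_n] / ((n+1)(n+2)); check: a_0 = 2, a_1 = -2, a_2 = -7, a_3 = -25/3, a_4 = -79/12, a_5 = -241/60


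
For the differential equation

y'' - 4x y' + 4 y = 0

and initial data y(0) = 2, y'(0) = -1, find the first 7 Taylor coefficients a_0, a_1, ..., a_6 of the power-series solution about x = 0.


Ansatz: y(x) = sum_{n>=0} a_n x^n, so y'(x) = sum_{n>=1} n a_n x^(n-1) and y''(x) = sum_{n>=2} n(n-1) a_n x^(n-2).
Substitute into P(x) y'' + Q(x) y' + R(x) y = 0 with P(x) = 1, Q(x) = -4x, R(x) = 4, and match powers of x.
Initial conditions: a_0 = 2, a_1 = -1.
Setting the coefficient of each power of x to zero and solving order by order (substituting the coefficients already found):
  x^0: 2 a_2 + 4 a_0 = 0  ->  2 a_2 = -4 a_0 = -8  ->  a_2 = -4
  x^1: 6 a_3 = 0  ->  a_3 = 0
  x^2: 12 a_4 - 4 a_2 = 0  ->  12 a_4 = 4 a_2 = -16  ->  a_4 = -4/3
  x^3: 20 a_5 - 8 a_3 = 0  ->  20 a_5 = 8 a_3 = 0  ->  a_5 = 0
  x^4: 30 a_6 - 12 a_4 = 0  ->  30 a_6 = 12 a_4 = -16  ->  a_6 = -8/15
Truncated series: y(x) = 2 - x - 4 x^2 - (4/3) x^4 - (8/15) x^6 + O(x^7).

a_0 = 2; a_1 = -1; a_2 = -4; a_3 = 0; a_4 = -4/3; a_5 = 0; a_6 = -8/15


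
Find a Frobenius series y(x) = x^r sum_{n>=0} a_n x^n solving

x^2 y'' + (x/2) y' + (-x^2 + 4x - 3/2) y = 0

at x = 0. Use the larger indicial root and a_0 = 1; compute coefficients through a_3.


Write in Frobenius form y'' + (p(x)/x) y' + (q(x)/x^2) y = 0:
  p(x) = 1/2,  q(x) = -x^2 + 4x - 3/2.
Indicial equation: r(r-1) + (1/2) r + (-3/2) = 0 -> roots r_1 = 3/2, r_2 = -1.
Take r = r_1 = 3/2. Let y(x) = x^r sum_{n>=0} a_n x^n with a_0 = 1.
Substitute y = x^r sum a_n x^n and match x^{r+n}. The recurrence is
  D(n) a_n + 4 a_{n-1} - 1 a_{n-2} = 0,  where D(n) = (r+n)(r+n-1) + (1/2)(r+n) + (-3/2).
  a_n = [-4 a_{n-1} + 1 a_{n-2}] / D(n).
Since the indicial polynomial factors as (r - r_1)(r - r_2), D(n) = (r_1 + n - r_1)(r_1 + n - r_2) = n(n + 5/2).
Evaluating step by step (a_0 = 1):
  n = 1: D(1) = 1(1 + 5/2) = 7/2; numerator = -4(1) = -4; a_1 = (-4)/(7/2) = -8/7
  n = 2: D(2) = 2(2 + 5/2) = 9; numerator = -4(-8/7) + 1(1) = 39/7; a_2 = (39/7)/(9) = 13/21
  n = 3: D(3) = 3(3 + 5/2) = 33/2; numerator = -4(13/21) + 1(-8/7) = -76/21; a_3 = (-76/21)/(33/2) = -152/693

r = 3/2; a_0 = 1; a_1 = -8/7; a_2 = 13/21; a_3 = -152/693


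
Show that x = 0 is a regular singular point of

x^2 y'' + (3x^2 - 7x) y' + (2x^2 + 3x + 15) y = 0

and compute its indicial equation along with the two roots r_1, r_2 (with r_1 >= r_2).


Divide by x^2 to reach normal form y'' + P_1(x) y' + P_2(x) y = 0 with P_1(x) = 3 - 7/x and P_2(x) = 2 + 3/x + 15/x^2.
x = 0 is a singular point because the y'-coefficient 3 - 7/x has a pole at x = 0 and the y-coefficient 2 + 3/x + 15/x^2 has a pole at x = 0.
It is a regular singular point because x P_1(x) = p(x) = 3x - 7 and x^2 P_2(x) = q(x) = 2x^2 + 3x + 15 are polynomials, hence analytic at x = 0.
p(0) = -7,  q(0) = 15.
Indicial equation: r(r-1) + p(0) r + q(0) = 0, i.e. r^2 + (p(0) - 1) r + q(0) = 0, i.e. r^2 - 8 r + 15 = 0.
Discriminant: (-8)^2 - 4(15) = 4, so r = (8 ± 2)/2.
Solving: r_1 = 5, r_2 = 3.

indicial: r^2 - 8 r + 15 = 0; roots r_1 = 5, r_2 = 3


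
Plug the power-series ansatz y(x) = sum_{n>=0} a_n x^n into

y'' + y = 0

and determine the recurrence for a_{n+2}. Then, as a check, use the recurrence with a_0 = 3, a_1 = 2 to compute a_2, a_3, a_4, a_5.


Substitute y = sum_n a_n x^n into y'' + (const) y = 0.
y''(x) = sum_{n>=0} (n+2)(n+1) a_{n+2} x^n.
The ODE becomes sum_n [(n+2)(n+1) a_{n+2} + 1 a_n] x^n = 0.
Setting each coefficient to zero gives the recurrence:
  (n+2)(n+1) a_{n+2} + 1 a_n = 0,
  a_{n+2} = -1 / ((n+1)(n+2)) a_n.

Check with a_0 = 3, a_1 = 2 (apply the recurrence for n = 0, 1, 2, 3): a_0 = 3, a_1 = 2, a_2 = -3/2, a_3 = -1/3, a_4 = 1/8, a_5 = 1/60.

a_{n+2} = -1/((n+1)(n+2)) * a_n; check: a_0 = 3, a_1 = 2, a_2 = -3/2, a_3 = -1/3, a_4 = 1/8, a_5 = 1/60


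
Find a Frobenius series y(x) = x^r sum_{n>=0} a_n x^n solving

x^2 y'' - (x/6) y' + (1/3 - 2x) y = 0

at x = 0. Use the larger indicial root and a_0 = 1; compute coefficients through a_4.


Write in Frobenius form y'' + (p(x)/x) y' + (q(x)/x^2) y = 0:
  p(x) = -1/6,  q(x) = 1/3 - 2x.
Indicial equation: r(r-1) + (-1/6) r + (1/3) = 0 -> roots r_1 = 2/3, r_2 = 1/2.
Take r = r_1 = 2/3. Let y(x) = x^r sum_{n>=0} a_n x^n with a_0 = 1.
Substitute y = x^r sum a_n x^n and match x^{r+n}. The recurrence is
  D(n) a_n - 2 a_{n-1} = 0,  where D(n) = (r+n)(r+n-1) + (-1/6)(r+n) + (1/3).
  a_n = 2 / D(n) * a_{n-1}.
Since the indicial polynomial factors as (r - r_1)(r - r_2), D(n) = (r_1 + n - r_1)(r_1 + n - r_2) = n(n + 1/6).
Evaluating step by step (a_0 = 1):
  n = 1: D(1) = 1(1 + 1/6) = 7/6; numerator = 2(1) = 2; a_1 = (2)/(7/6) = 12/7
  n = 2: D(2) = 2(2 + 1/6) = 13/3; numerator = 2(12/7) = 24/7; a_2 = (24/7)/(13/3) = 72/91
  n = 3: D(3) = 3(3 + 1/6) = 19/2; numerator = 2(72/91) = 144/91; a_3 = (144/91)/(19/2) = 288/1729
  n = 4: D(4) = 4(4 + 1/6) = 50/3; numerator = 2(288/1729) = 576/1729; a_4 = (576/1729)/(50/3) = 864/43225

r = 2/3; a_0 = 1; a_1 = 12/7; a_2 = 72/91; a_3 = 288/1729; a_4 = 864/43225


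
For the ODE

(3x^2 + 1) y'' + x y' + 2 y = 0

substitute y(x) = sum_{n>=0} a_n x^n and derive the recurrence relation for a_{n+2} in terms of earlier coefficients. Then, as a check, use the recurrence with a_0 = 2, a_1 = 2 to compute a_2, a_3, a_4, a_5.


Substitute y = sum_n a_n x^n.
(1 + 3 x^2) y'' contributes (n+2)(n+1) a_{n+2} + 3 n(n-1) a_n at x^n.
x y'(x) contributes n a_n at x^n.
2 y(x) contributes 2 a_n at x^n.
Matching x^n: (n+2)(n+1) a_{n+2} + (3 n(n-1) + n + 2) a_n = 0.
Thus a_{n+2} = (-3 n(n-1) - n - 2) / ((n+1)(n+2)) * a_n.

Check with a_0 = 2, a_1 = 2 (apply the recurrence for n = 0, 1, 2, 3): a_0 = 2, a_1 = 2, a_2 = -2, a_3 = -1, a_4 = 5/3, a_5 = 23/20.

a_(n+2) = (-3 n(n-1) - n - 2) / ((n+1)(n+2)) * a_n; check: a_0 = 2, a_1 = 2, a_2 = -2, a_3 = -1, a_4 = 5/3, a_5 = 23/20


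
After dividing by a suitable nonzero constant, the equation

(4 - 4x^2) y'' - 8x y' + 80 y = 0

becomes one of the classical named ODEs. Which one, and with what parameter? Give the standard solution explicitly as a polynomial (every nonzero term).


All three coefficients share the factor 4; dividing through by 4 gives  (1 - x^2) y'' - 2x y' + 20 y = 0.
This matches the Legendre equation (1 - x^2) y'' - 2x y' + n(n+1) y = 0 (note the -2x y' term) with n(n+1) = 20, so n = 4; the polynomial solution is P_4(x).
With y = sum_k a_k x^k, matching x^k gives (k+2)(k+1) a_{k+2} = [k(k+1) - n(n+1)] a_k = (k - 4)(k + 5) a_k. The right side vanishes at k = 4, so the series with the parity of 4 terminates at degree 4.
Standard normalization (P_n(1) = 1): leading coefficient (2n)!/(2^n (n!)^2) = 40320/(16*576) = 35/8, so a_4 = 35/8. Work downward with a_k = (k+1)(k+2) a_{k+2} / ((k - 4)(k + 5)):
  a_2 = (3)(4)(35/8) / ((2 - 4)(2 + 5)) = (105/2)/(-14) = -15/4
  a_0 = (1)(2)(-15/4) / ((0 - 4)(0 + 5)) = (-15/2)/(-20) = 3/8
Hence P_4(x) = 35 x^4/8 - 15 x^2/4 + 3/8.

P_4(x); series = 35 x^4/8 - 15 x^2/4 + 3/8


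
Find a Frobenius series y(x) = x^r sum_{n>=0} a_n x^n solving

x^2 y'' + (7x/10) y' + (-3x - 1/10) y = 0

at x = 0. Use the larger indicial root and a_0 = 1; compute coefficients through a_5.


Write in Frobenius form y'' + (p(x)/x) y' + (q(x)/x^2) y = 0:
  p(x) = 7/10,  q(x) = -3x - 1/10.
Indicial equation: r(r-1) + (7/10) r + (-1/10) = 0 -> roots r_1 = 1/2, r_2 = -1/5.
Take r = r_1 = 1/2. Let y(x) = x^r sum_{n>=0} a_n x^n with a_0 = 1.
Substitute y = x^r sum a_n x^n and match x^{r+n}. The recurrence is
  D(n) a_n - 3 a_{n-1} = 0,  where D(n) = (r+n)(r+n-1) + (7/10)(r+n) + (-1/10).
  a_n = 3 / D(n) * a_{n-1}.
Since the indicial polynomial factors as (r - r_1)(r - r_2), D(n) = (r_1 + n - r_1)(r_1 + n - r_2) = n(n + 7/10).
Evaluating step by step (a_0 = 1):
  n = 1: D(1) = 1(1 + 7/10) = 17/10; numerator = 3(1) = 3; a_1 = (3)/(17/10) = 30/17
  n = 2: D(2) = 2(2 + 7/10) = 27/5; numerator = 3(30/17) = 90/17; a_2 = (90/17)/(27/5) = 50/51
  n = 3: D(3) = 3(3 + 7/10) = 111/10; numerator = 3(50/51) = 50/17; a_3 = (50/17)/(111/10) = 500/1887
  n = 4: D(4) = 4(4 + 7/10) = 94/5; numerator = 3(500/1887) = 500/629; a_4 = (500/629)/(94/5) = 1250/29563
  n = 5: D(5) = 5(5 + 7/10) = 57/2; numerator = 3(1250/29563) = 3750/29563; a_5 = (3750/29563)/(57/2) = 2500/561697

r = 1/2; a_0 = 1; a_1 = 30/17; a_2 = 50/51; a_3 = 500/1887; a_4 = 1250/29563; a_5 = 2500/561697


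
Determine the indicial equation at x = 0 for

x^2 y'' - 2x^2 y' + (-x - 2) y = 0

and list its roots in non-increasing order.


Divide by x^2 to reach normal form y'' + P_1(x) y' + P_2(x) y = 0 with P_1(x) = -2 and P_2(x) = -1/x - 2/x^2.
x = 0 is a singular point because the y-coefficient -1/x - 2/x^2 has a pole at x = 0.
It is a regular singular point because x P_1(x) = p(x) = -2x and x^2 P_2(x) = q(x) = -x - 2 are polynomials, hence analytic at x = 0.
p(0) = 0,  q(0) = -2.
Indicial equation: r(r-1) + p(0) r + q(0) = 0, i.e. r^2 + (p(0) - 1) r + q(0) = 0, i.e. r^2 - 1 r - 2 = 0.
Discriminant: (-1)^2 - 4(-2) = 9, so r = (1 ± 3)/2.
Solving: r_1 = 2, r_2 = -1.

indicial: r^2 - 1 r - 2 = 0; roots r_1 = 2, r_2 = -1


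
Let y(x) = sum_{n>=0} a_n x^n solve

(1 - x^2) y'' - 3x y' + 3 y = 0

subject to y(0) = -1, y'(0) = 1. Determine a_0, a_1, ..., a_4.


Ansatz: y(x) = sum_{n>=0} a_n x^n, so y'(x) = sum_{n>=1} n a_n x^(n-1) and y''(x) = sum_{n>=2} n(n-1) a_n x^(n-2).
Substitute into P(x) y'' + Q(x) y' + R(x) y = 0 with P(x) = 1 - x^2, Q(x) = -3x, R(x) = 3, and match powers of x.
Initial conditions: a_0 = -1, a_1 = 1.
Setting the coefficient of each power of x to zero and solving order by order (substituting the coefficients already found):
  x^0: 2 a_2 + 3 a_0 = 0  ->  2 a_2 = -3 a_0 = 3  ->  a_2 = 3/2
  x^1: 6 a_3 = 0  ->  a_3 = 0
  x^2: 12 a_4 - 5 a_2 = 0  ->  12 a_4 = 5 a_2 = 15/2  ->  a_4 = 5/8
Truncated series: y(x) = -1 + x + (3/2) x^2 + (5/8) x^4 + O(x^5).

a_0 = -1; a_1 = 1; a_2 = 3/2; a_3 = 0; a_4 = 5/8


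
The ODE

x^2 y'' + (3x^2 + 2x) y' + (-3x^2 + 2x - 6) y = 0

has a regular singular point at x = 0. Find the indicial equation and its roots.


Divide by x^2 to reach normal form y'' + P_1(x) y' + P_2(x) y = 0 with P_1(x) = 3 + 2/x and P_2(x) = -3 + 2/x - 6/x^2.
x = 0 is a singular point because the y'-coefficient 3 + 2/x has a pole at x = 0 and the y-coefficient -3 + 2/x - 6/x^2 has a pole at x = 0.
It is a regular singular point because x P_1(x) = p(x) = 3x + 2 and x^2 P_2(x) = q(x) = -3x^2 + 2x - 6 are polynomials, hence analytic at x = 0.
p(0) = 2,  q(0) = -6.
Indicial equation: r(r-1) + p(0) r + q(0) = 0, i.e. r^2 + (p(0) - 1) r + q(0) = 0, i.e. r^2 + 1 r - 6 = 0.
Discriminant: (1)^2 - 4(-6) = 25, so r = (-1 ± 5)/2.
Solving: r_1 = 2, r_2 = -3.

indicial: r^2 + 1 r - 6 = 0; roots r_1 = 2, r_2 = -3


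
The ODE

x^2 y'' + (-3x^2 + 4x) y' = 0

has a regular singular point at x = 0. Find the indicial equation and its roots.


Divide by x^2 to reach normal form y'' + P_1(x) y' + P_2(x) y = 0 with P_1(x) = -3 + 4/x and P_2(x) = 0.
x = 0 is a singular point because the y'-coefficient -3 + 4/x has a pole at x = 0.
It is a regular singular point because x P_1(x) = p(x) = 4 - 3x and x^2 P_2(x) = q(x) = 0 are polynomials, hence analytic at x = 0.
p(0) = 4,  q(0) = 0.
Indicial equation: r(r-1) + p(0) r + q(0) = 0, i.e. r^2 + (p(0) - 1) r + q(0) = 0, i.e. r^2 + 3 r = 0.
Discriminant: (3)^2 - 4(0) = 9, so r = (-3 ± 3)/2.
Solving: r_1 = 0, r_2 = -3.

indicial: r^2 + 3 r = 0; roots r_1 = 0, r_2 = -3


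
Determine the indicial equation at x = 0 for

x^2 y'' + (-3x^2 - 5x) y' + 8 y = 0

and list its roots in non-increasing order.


Divide by x^2 to reach normal form y'' + P_1(x) y' + P_2(x) y = 0 with P_1(x) = -3 - 5/x and P_2(x) = 8/x^2.
x = 0 is a singular point because the y'-coefficient -3 - 5/x has a pole at x = 0 and the y-coefficient 8/x^2 has a pole at x = 0.
It is a regular singular point because x P_1(x) = p(x) = -3x - 5 and x^2 P_2(x) = q(x) = 8 are polynomials, hence analytic at x = 0.
p(0) = -5,  q(0) = 8.
Indicial equation: r(r-1) + p(0) r + q(0) = 0, i.e. r^2 + (p(0) - 1) r + q(0) = 0, i.e. r^2 - 6 r + 8 = 0.
Discriminant: (-6)^2 - 4(8) = 4, so r = (6 ± 2)/2.
Solving: r_1 = 4, r_2 = 2.

indicial: r^2 - 6 r + 8 = 0; roots r_1 = 4, r_2 = 2


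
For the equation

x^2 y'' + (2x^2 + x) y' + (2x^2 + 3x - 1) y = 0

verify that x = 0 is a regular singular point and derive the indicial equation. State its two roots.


Divide by x^2 to reach normal form y'' + P_1(x) y' + P_2(x) y = 0 with P_1(x) = 2 + 1/x and P_2(x) = 2 + 3/x - 1/x^2.
x = 0 is a singular point because the y'-coefficient 2 + 1/x has a pole at x = 0 and the y-coefficient 2 + 3/x - 1/x^2 has a pole at x = 0.
It is a regular singular point because x P_1(x) = p(x) = 2x + 1 and x^2 P_2(x) = q(x) = 2x^2 + 3x - 1 are polynomials, hence analytic at x = 0.
p(0) = 1,  q(0) = -1.
Indicial equation: r(r-1) + p(0) r + q(0) = 0, i.e. r^2 + (p(0) - 1) r + q(0) = 0, i.e. r^2 - 1 = 0.
Discriminant: (0)^2 - 4(-1) = 4, so r = (0 ± 2)/2.
Solving: r_1 = 1, r_2 = -1.

indicial: r^2 - 1 = 0; roots r_1 = 1, r_2 = -1


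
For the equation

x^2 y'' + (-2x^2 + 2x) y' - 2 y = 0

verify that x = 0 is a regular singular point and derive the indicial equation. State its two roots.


Divide by x^2 to reach normal form y'' + P_1(x) y' + P_2(x) y = 0 with P_1(x) = -2 + 2/x and P_2(x) = -2/x^2.
x = 0 is a singular point because the y'-coefficient -2 + 2/x has a pole at x = 0 and the y-coefficient -2/x^2 has a pole at x = 0.
It is a regular singular point because x P_1(x) = p(x) = 2 - 2x and x^2 P_2(x) = q(x) = -2 are polynomials, hence analytic at x = 0.
p(0) = 2,  q(0) = -2.
Indicial equation: r(r-1) + p(0) r + q(0) = 0, i.e. r^2 + (p(0) - 1) r + q(0) = 0, i.e. r^2 + 1 r - 2 = 0.
Discriminant: (1)^2 - 4(-2) = 9, so r = (-1 ± 3)/2.
Solving: r_1 = 1, r_2 = -2.

indicial: r^2 + 1 r - 2 = 0; roots r_1 = 1, r_2 = -2


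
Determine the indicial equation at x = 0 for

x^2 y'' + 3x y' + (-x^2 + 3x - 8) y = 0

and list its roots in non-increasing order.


Divide by x^2 to reach normal form y'' + P_1(x) y' + P_2(x) y = 0 with P_1(x) = 3/x and P_2(x) = -1 + 3/x - 8/x^2.
x = 0 is a singular point because the y'-coefficient 3/x has a pole at x = 0 and the y-coefficient -1 + 3/x - 8/x^2 has a pole at x = 0.
It is a regular singular point because x P_1(x) = p(x) = 3 and x^2 P_2(x) = q(x) = -x^2 + 3x - 8 are polynomials, hence analytic at x = 0.
p(0) = 3,  q(0) = -8.
Indicial equation: r(r-1) + p(0) r + q(0) = 0, i.e. r^2 + (p(0) - 1) r + q(0) = 0, i.e. r^2 + 2 r - 8 = 0.
Discriminant: (2)^2 - 4(-8) = 36, so r = (-2 ± 6)/2.
Solving: r_1 = 2, r_2 = -4.

indicial: r^2 + 2 r - 8 = 0; roots r_1 = 2, r_2 = -4


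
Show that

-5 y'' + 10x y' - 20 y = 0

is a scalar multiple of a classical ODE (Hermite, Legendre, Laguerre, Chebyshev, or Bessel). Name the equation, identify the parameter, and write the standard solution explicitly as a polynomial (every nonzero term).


All three coefficients share the factor -5; dividing through by -5 gives  y'' - 2x y' + 4 y = 0.
This matches the Hermite equation y'' - 2x y' + 2n y = 0 with 2n = 4, so n = 2; the polynomial solution is H_2(x).
With y = sum_k a_k x^k, matching x^k gives (k+2)(k+1) a_{k+2} = 2(k - n) a_k = 2(k - 2) a_k. The right side vanishes at k = 2, so the series with the parity of 2 terminates at degree 2.
Standard normalization: leading coefficient of H_n is 2^n, so a_2 = 2^2 = 4. Work downward with a_k = (k+1)(k+2) a_{k+2} / (2(k - n)):
  a_0 = (1)(2)(4) / (2(0 - 2)) = 8/(-4) = -2
Hence H_2(x) = 4 x^2 - 2.

H_2(x); series = 4 x^2 - 2


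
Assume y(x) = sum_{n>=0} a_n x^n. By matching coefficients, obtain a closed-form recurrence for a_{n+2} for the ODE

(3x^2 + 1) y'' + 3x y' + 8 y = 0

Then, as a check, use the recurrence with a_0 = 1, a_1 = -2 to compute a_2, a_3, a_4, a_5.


Substitute y = sum_n a_n x^n.
(1 + 3 x^2) y'' contributes (n+2)(n+1) a_{n+2} + 3 n(n-1) a_n at x^n.
3 x y'(x) contributes 3 n a_n at x^n.
8 y(x) contributes 8 a_n at x^n.
Matching x^n: (n+2)(n+1) a_{n+2} + (3 n(n-1) + 3 n + 8) a_n = 0.
Thus a_{n+2} = (-3 n(n-1) - 3 n - 8) / ((n+1)(n+2)) * a_n.

Check with a_0 = 1, a_1 = -2 (apply the recurrence for n = 0, 1, 2, 3): a_0 = 1, a_1 = -2, a_2 = -4, a_3 = 11/3, a_4 = 20/3, a_5 = -77/12.

a_(n+2) = (-3 n(n-1) - 3 n - 8) / ((n+1)(n+2)) * a_n; check: a_0 = 1, a_1 = -2, a_2 = -4, a_3 = 11/3, a_4 = 20/3, a_5 = -77/12
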